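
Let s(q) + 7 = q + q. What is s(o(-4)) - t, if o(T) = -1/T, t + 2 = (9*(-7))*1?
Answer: 117/2 ≈ 58.500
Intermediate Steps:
t = -65 (t = -2 + (9*(-7))*1 = -2 - 63*1 = -2 - 63 = -65)
s(q) = -7 + 2*q (s(q) = -7 + (q + q) = -7 + 2*q)
s(o(-4)) - t = (-7 + 2*(-1/(-4))) - 1*(-65) = (-7 + 2*(-1*(-¼))) + 65 = (-7 + 2*(¼)) + 65 = (-7 + ½) + 65 = -13/2 + 65 = 117/2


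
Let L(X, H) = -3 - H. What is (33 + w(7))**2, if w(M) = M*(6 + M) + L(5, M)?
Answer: 12996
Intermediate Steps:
w(M) = -3 - M + M*(6 + M) (w(M) = M*(6 + M) + (-3 - M) = -3 - M + M*(6 + M))
(33 + w(7))**2 = (33 + (-3 + 7**2 + 5*7))**2 = (33 + (-3 + 49 + 35))**2 = (33 + 81)**2 = 114**2 = 12996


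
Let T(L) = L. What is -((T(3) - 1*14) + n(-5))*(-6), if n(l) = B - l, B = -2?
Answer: -48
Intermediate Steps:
n(l) = -2 - l
-((T(3) - 1*14) + n(-5))*(-6) = -((3 - 1*14) + (-2 - 1*(-5)))*(-6) = -((3 - 14) + (-2 + 5))*(-6) = -(-11 + 3)*(-6) = -(-8)*(-6) = -1*48 = -48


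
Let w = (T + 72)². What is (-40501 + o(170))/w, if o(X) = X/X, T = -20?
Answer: -10125/676 ≈ -14.978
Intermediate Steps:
o(X) = 1
w = 2704 (w = (-20 + 72)² = 52² = 2704)
(-40501 + o(170))/w = (-40501 + 1)/2704 = -40500*1/2704 = -10125/676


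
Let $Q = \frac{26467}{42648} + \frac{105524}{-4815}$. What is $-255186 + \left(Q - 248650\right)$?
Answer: $- \frac{34489052003089}{68450040} \approx -5.0386 \cdot 10^{5}$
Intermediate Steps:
$Q = - \frac{1457649649}{68450040}$ ($Q = 26467 \cdot \frac{1}{42648} + 105524 \left(- \frac{1}{4815}\right) = \frac{26467}{42648} - \frac{105524}{4815} = - \frac{1457649649}{68450040} \approx -21.295$)
$-255186 + \left(Q - 248650\right) = -255186 - \frac{17021560095649}{68450040} = - \frac{34489052003089}{68450040}$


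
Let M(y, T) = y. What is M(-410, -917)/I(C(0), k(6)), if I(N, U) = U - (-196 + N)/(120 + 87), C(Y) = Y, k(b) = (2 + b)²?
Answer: -42435/6722 ≈ -6.3129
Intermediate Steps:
I(N, U) = 196/207 + U - N/207 (I(N, U) = U - (-196 + N)/207 = U - (-196/207 + N/207) = U + (196/207 - N/207) = 196/207 + U - N/207)
M(-410, -917)/I(C(0), k(6)) = -410/(196/207 + (2 + 6)² - 1/207*0) = -410/(196/207 + 8² + 0) = -410/(196/207 + 64 + 0) = -410/13444/207 = -410*207/13444 = -42435/6722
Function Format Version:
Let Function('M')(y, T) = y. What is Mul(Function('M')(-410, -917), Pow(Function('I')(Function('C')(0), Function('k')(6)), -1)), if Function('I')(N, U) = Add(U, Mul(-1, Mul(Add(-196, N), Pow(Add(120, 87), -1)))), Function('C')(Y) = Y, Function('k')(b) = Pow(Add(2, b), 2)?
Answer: Rational(-42435, 6722) ≈ -6.3129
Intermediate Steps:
Function('I')(N, U) = Add(Rational(196, 207), U, Mul(Rational(-1, 207), N)) (Function('I')(N, U) = Add(U, Mul(-1, Mul(Add(-196, N), Pow(207, -1)))) = Add(U, Mul(-1, Mul(Add(-196, N), Rational(1, 207)))) = Add(U, Mul(-1, Add(Rational(-196, 207), Mul(Rational(1, 207), N)))) = Add(U, Add(Rational(196, 207), Mul(Rational(-1, 207), N))) = Add(Rational(196, 207), U, Mul(Rational(-1, 207), N)))
Mul(Function('M')(-410, -917), Pow(Function('I')(Function('C')(0), Function('k')(6)), -1)) = Mul(-410, Pow(Add(Rational(196, 207), Pow(Add(2, 6), 2), Mul(Rational(-1, 207), 0)), -1)) = Mul(-410, Pow(Add(Rational(196, 207), Pow(8, 2), 0), -1)) = Mul(-410, Pow(Add(Rational(196, 207), 64, 0), -1)) = Mul(-410, Pow(Rational(13444, 207), -1)) = Mul(-410, Rational(207, 13444)) = Rational(-42435, 6722)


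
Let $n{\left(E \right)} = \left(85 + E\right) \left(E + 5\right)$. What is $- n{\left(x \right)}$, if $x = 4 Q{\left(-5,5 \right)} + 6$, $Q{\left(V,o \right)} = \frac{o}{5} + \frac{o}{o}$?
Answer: $-1881$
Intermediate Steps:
$Q{\left(V,o \right)} = 1 + \frac{o}{5}$ ($Q{\left(V,o \right)} = o \frac{1}{5} + 1 = \frac{o}{5} + 1 = 1 + \frac{o}{5}$)
$x = 14$ ($x = 4 \left(1 + \frac{1}{5} \cdot 5\right) + 6 = 4 \left(1 + 1\right) + 6 = 4 \cdot 2 + 6 = 8 + 6 = 14$)
$n{\left(E \right)} = \left(5 + E\right) \left(85 + E\right)$ ($n{\left(E \right)} = \left(85 + E\right) \left(5 + E\right) = \left(5 + E\right) \left(85 + E\right)$)
$- n{\left(x \right)} = - (425 + 14^{2} + 90 \cdot 14) = - (425 + 196 + 1260) = \left(-1\right) 1881 = -1881$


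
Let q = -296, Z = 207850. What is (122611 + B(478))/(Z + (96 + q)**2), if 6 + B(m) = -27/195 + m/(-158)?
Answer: 629560429/1272709750 ≈ 0.49466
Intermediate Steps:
B(m) = -399/65 - m/158 (B(m) = -6 + (-27/195 + m/(-158)) = -6 + (-27*1/195 + m*(-1/158)) = -6 + (-9/65 - m/158) = -399/65 - m/158)
(122611 + B(478))/(Z + (96 + q)**2) = (122611 + (-399/65 - 1/158*478))/(207850 + (96 - 296)**2) = (122611 + (-399/65 - 239/79))/(207850 + (-200)**2) = (122611 - 47056/5135)/(207850 + 40000) = (629560429/5135)/247850 = (629560429/5135)*(1/247850) = 629560429/1272709750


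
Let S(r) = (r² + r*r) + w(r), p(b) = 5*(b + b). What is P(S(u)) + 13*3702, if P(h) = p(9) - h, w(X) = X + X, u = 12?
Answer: 47904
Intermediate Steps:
w(X) = 2*X
p(b) = 10*b (p(b) = 5*(2*b) = 10*b)
S(r) = 2*r + 2*r² (S(r) = (r² + r*r) + 2*r = (r² + r²) + 2*r = 2*r² + 2*r = 2*r + 2*r²)
P(h) = 90 - h (P(h) = 10*9 - h = 90 - h)
P(S(u)) + 13*3702 = (90 - 2*12*(1 + 12)) + 13*3702 = (90 - 2*12*13) + 48126 = (90 - 1*312) + 48126 = (90 - 312) + 48126 = -222 + 48126 = 47904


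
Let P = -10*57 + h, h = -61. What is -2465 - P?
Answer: -1834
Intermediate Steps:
P = -631 (P = -10*57 - 61 = -570 - 61 = -631)
-2465 - P = -2465 - 1*(-631) = -2465 + 631 = -1834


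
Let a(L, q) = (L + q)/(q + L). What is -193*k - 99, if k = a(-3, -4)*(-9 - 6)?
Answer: 2796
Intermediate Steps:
a(L, q) = 1 (a(L, q) = (L + q)/(L + q) = 1)
k = -15 (k = 1*(-9 - 6) = 1*(-15) = -15)
-193*k - 99 = -193*(-15) - 99 = 2895 - 99 = 2796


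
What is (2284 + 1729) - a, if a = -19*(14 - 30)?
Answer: 3709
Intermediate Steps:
a = 304 (a = -19*(-16) = 304)
(2284 + 1729) - a = (2284 + 1729) - 1*304 = 4013 - 304 = 3709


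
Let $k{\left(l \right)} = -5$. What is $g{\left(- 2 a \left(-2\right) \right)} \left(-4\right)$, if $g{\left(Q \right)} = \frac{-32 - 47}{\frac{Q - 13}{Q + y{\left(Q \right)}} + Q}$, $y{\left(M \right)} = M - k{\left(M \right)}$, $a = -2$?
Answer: $- \frac{3476}{67} \approx -51.881$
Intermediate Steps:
$y{\left(M \right)} = 5 + M$ ($y{\left(M \right)} = M - -5 = M + 5 = 5 + M$)
$g{\left(Q \right)} = - \frac{79}{Q + \frac{-13 + Q}{5 + 2 Q}}$ ($g{\left(Q \right)} = \frac{-32 - 47}{\frac{Q - 13}{Q + \left(5 + Q\right)} + Q} = - \frac{79}{\frac{-13 + Q}{5 + 2 Q} + Q} = - \frac{79}{Q + \frac{-13 + Q}{5 + 2 Q}}$)
$g{\left(- 2 a \left(-2\right) \right)} \left(-4\right) = \frac{79 \left(-5 - 2 \left(-2\right) \left(-2\right) \left(-2\right)\right)}{-13 + 2 \left(\left(-2\right) \left(-2\right) \left(-2\right)\right)^{2} + 6 \left(-2\right) \left(-2\right) \left(-2\right)} \left(-4\right) = \frac{79 \left(-5 - 2 \cdot 4 \left(-2\right)\right)}{-13 + 2 \left(4 \left(-2\right)\right)^{2} + 6 \cdot 4 \left(-2\right)} \left(-4\right) = \frac{79 \left(-5 - -16\right)}{-13 + 2 \left(-8\right)^{2} + 6 \left(-8\right)} \left(-4\right) = \frac{79 \left(-5 + 16\right)}{-13 + 2 \cdot 64 - 48} \left(-4\right) = 79 \frac{1}{-13 + 128 - 48} \cdot 11 \left(-4\right) = 79 \cdot \frac{1}{67} \cdot 11 \left(-4\right) = \frac{869}{67} \left(-4\right) = - \frac{3476}{67}$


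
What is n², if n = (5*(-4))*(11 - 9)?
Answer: 1600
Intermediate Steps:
n = -40 (n = -20*2 = -40)
n² = (-40)² = 1600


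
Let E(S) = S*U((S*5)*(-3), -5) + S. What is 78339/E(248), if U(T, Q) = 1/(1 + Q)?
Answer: 26113/62 ≈ 421.18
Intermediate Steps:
E(S) = 3*S/4 (E(S) = S/(1 - 5) + S = S/(-4) + S = S*(-¼) + S = -S/4 + S = 3*S/4)
78339/E(248) = 78339/(((¾)*248)) = 78339/186 = 78339*(1/186) = 26113/62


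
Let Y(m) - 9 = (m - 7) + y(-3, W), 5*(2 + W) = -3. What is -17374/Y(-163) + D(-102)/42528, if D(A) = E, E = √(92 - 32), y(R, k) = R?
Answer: 8687/82 + √15/21264 ≈ 105.94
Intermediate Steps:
W = -13/5 (W = -2 + (⅕)*(-3) = -2 - ⅗ = -13/5 ≈ -2.6000)
Y(m) = -1 + m (Y(m) = 9 + ((m - 7) - 3) = 9 + ((-7 + m) - 3) = 9 + (-10 + m) = -1 + m)
E = 2*√15 (E = √60 = 2*√15 ≈ 7.7460)
D(A) = 2*√15
-17374/Y(-163) + D(-102)/42528 = -17374/(-1 - 163) + (2*√15)/42528 = -17374/(-164) + (2*√15)*(1/42528) = -17374*(-1/164) + √15/21264 = 8687/82 + √15/21264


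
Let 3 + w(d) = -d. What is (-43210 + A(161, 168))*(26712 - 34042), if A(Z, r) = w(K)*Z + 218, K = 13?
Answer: 334013440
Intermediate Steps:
w(d) = -3 - d
A(Z, r) = 218 - 16*Z (A(Z, r) = (-3 - 1*13)*Z + 218 = (-3 - 13)*Z + 218 = -16*Z + 218 = 218 - 16*Z)
(-43210 + A(161, 168))*(26712 - 34042) = (-43210 + (218 - 16*161))*(26712 - 34042) = (-43210 + (218 - 2576))*(-7330) = (-43210 - 2358)*(-7330) = -45568*(-7330) = 334013440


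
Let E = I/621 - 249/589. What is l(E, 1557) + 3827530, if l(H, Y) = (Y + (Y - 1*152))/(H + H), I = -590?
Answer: 1921410382781/502139 ≈ 3.8265e+6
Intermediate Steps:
E = -502139/365769 (E = -590/621 - 249/589 = -502139/365769 ≈ -1.3728)
l(H, Y) = (-152 + 2*Y)/(2*H) (l(H, Y) = (Y + (Y - 152))/((2*H)) = (Y + (-152 + Y))*(1/(2*H)) = (-152 + 2*Y)*(1/(2*H)) = (-152 + 2*Y)/(2*H))
l(E, 1557) + 3827530 = (-76 + 1557)/(-502139/365769) + 3827530 = -365769/502139*1481 + 3827530 = -541703889/502139 + 3827530 = 1921410382781/502139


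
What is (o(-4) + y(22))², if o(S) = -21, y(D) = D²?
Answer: 214369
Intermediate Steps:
(o(-4) + y(22))² = (-21 + 22²)² = (-21 + 484)² = 463² = 214369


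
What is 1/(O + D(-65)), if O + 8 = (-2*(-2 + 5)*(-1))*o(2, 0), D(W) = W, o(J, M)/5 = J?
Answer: -1/13 ≈ -0.076923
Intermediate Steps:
o(J, M) = 5*J
O = 52 (O = -8 + (-2*(-2 + 5)*(-1))*(5*2) = -8 - 6*(-1)*10 = -8 - 2*(-3)*10 = -8 + 6*10 = -8 + 60 = 52)
1/(O + D(-65)) = 1/(52 - 65) = 1/(-13) = -1/13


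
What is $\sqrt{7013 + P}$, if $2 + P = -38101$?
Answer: $i \sqrt{31090} \approx 176.32 i$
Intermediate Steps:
$P = -38103$ ($P = -2 - 38101 = -38103$)
$\sqrt{7013 + P} = \sqrt{7013 - 38103} = \sqrt{-31090} = i \sqrt{31090}$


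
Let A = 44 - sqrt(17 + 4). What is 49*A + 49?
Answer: 2205 - 49*sqrt(21) ≈ 1980.5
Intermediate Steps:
A = 44 - sqrt(21) ≈ 39.417
49*A + 49 = 49*(44 - sqrt(21)) + 49 = (2156 - 49*sqrt(21)) + 49 = 2205 - 49*sqrt(21)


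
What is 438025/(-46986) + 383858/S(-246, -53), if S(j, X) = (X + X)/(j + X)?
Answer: 2696351606881/2490258 ≈ 1.0828e+6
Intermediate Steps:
S(j, X) = 2*X/(X + j) (S(j, X) = (2*X)/(X + j) = 2*X/(X + j))
438025/(-46986) + 383858/S(-246, -53) = 438025/(-46986) + 383858/((2*(-53)/(-53 - 246))) = 438025*(-1/46986) + 383858/((2*(-53)/(-299))) = -438025/46986 + 383858/((2*(-53)*(-1/299))) = -438025/46986 + 383858/(106/299) = -438025/46986 + 383858*(299/106) = -438025/46986 + 57386771/53 = 2696351606881/2490258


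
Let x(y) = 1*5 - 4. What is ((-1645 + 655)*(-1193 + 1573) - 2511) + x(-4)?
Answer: -378710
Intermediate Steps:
x(y) = 1 (x(y) = 5 - 4 = 1)
((-1645 + 655)*(-1193 + 1573) - 2511) + x(-4) = ((-1645 + 655)*(-1193 + 1573) - 2511) + 1 = (-990*380 - 2511) + 1 = (-376200 - 2511) + 1 = -378711 + 1 = -378710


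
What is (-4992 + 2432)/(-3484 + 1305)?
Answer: 2560/2179 ≈ 1.1749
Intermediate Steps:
(-4992 + 2432)/(-3484 + 1305) = -2560/(-2179) = -2560*(-1/2179) = 2560/2179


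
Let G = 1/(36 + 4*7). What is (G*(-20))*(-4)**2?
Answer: -5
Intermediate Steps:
G = 1/64 (G = 1/(36 + 28) = 1/64 ≈ 0.015625)
(G*(-20))*(-4)**2 = ((1/64)*(-20))*(-4)**2 = -5/16*16 = -5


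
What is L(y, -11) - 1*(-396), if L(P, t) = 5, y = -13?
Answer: 401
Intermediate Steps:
L(y, -11) - 1*(-396) = 5 - 1*(-396) = 5 + 396 = 401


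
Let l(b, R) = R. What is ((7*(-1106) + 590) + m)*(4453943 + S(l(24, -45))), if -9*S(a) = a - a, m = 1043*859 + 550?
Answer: 3961047397905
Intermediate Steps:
m = 896487 (m = 895937 + 550 = 896487)
S(a) = 0 (S(a) = -(a - a)/9 = -⅑*0 = 0)
((7*(-1106) + 590) + m)*(4453943 + S(l(24, -45))) = ((7*(-1106) + 590) + 896487)*(4453943 + 0) = ((-7742 + 590) + 896487)*4453943 = (-7152 + 896487)*4453943 = 889335*4453943 = 3961047397905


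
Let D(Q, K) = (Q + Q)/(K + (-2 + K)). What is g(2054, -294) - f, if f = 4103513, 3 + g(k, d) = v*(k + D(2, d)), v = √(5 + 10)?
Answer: -4103516 + 605928*√15/295 ≈ -4.0956e+6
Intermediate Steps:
D(Q, K) = 2*Q/(-2 + 2*K) (D(Q, K) = (2*Q)/(-2 + 2*K) = 2*Q/(-2 + 2*K))
v = √15 ≈ 3.8730
g(k, d) = -3 + √15*(k + 2/(-1 + d))
g(2054, -294) - f = (2*√15 + (-1 - 294)*(-3 + 2054*√15))/(-1 - 294) - 1*4103513 = (2*√15 - 295*(-3 + 2054*√15))/(-295) - 4103513 = -(2*√15 + (885 - 605930*√15))/295 - 4103513 = -(885 - 605928*√15)/295 - 4103513 = (-3 + 605928*√15/295) - 4103513 = -4103516 + 605928*√15/295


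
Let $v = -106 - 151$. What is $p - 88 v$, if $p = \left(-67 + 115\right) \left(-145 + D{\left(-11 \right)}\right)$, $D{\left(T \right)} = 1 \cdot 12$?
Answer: $16232$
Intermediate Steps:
$D{\left(T \right)} = 12$
$p = -6384$ ($p = \left(-67 + 115\right) \left(-145 + 12\right) = 48 \left(-133\right) = -6384$)
$v = -257$ ($v = -106 - 151 = -257$)
$p - 88 v = -6384 - -22616 = -6384 + 22616 = 16232$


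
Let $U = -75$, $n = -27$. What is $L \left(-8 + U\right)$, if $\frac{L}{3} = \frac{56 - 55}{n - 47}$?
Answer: $\frac{249}{74} \approx 3.3649$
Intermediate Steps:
$L = - \frac{3}{74}$ ($L = 3 \frac{56 - 55}{-27 - 47} = 3 \cdot 1 \frac{1}{-74} = 3 \cdot 1 \left(- \frac{1}{74}\right) = 3 \left(- \frac{1}{74}\right) = - \frac{3}{74} \approx -0.040541$)
$L \left(-8 + U\right) = - \frac{3 \left(-8 - 75\right)}{74} = \left(- \frac{3}{74}\right) \left(-83\right) = \frac{249}{74}$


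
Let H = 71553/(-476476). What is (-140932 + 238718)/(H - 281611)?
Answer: -2740746008/7892997317 ≈ -0.34724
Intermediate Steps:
H = -4209/28028 (H = 71553*(-1/476476) = -4209/28028 ≈ -0.15017)
(-140932 + 238718)/(H - 281611) = (-140932 + 238718)/(-4209/28028 - 281611) = 97786/(-7892997317/28028) = 97786*(-28028/7892997317) = -2740746008/7892997317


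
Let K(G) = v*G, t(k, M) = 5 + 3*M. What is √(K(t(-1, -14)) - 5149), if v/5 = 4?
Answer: I*√5889 ≈ 76.74*I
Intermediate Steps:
v = 20 (v = 5*4 = 20)
K(G) = 20*G
√(K(t(-1, -14)) - 5149) = √(20*(5 + 3*(-14)) - 5149) = √(20*(5 - 42) - 5149) = √(20*(-37) - 5149) = √(-740 - 5149) = √(-5889) = I*√5889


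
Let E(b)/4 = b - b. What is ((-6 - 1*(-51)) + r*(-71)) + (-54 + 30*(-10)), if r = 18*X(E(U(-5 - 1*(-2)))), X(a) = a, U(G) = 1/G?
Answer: -309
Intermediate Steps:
E(b) = 0 (E(b) = 4*(b - b) = 4*0 = 0)
r = 0 (r = 18*0 = 0)
((-6 - 1*(-51)) + r*(-71)) + (-54 + 30*(-10)) = ((-6 - 1*(-51)) + 0*(-71)) + (-54 + 30*(-10)) = ((-6 + 51) + 0) + (-54 - 300) = (45 + 0) - 354 = 45 - 354 = -309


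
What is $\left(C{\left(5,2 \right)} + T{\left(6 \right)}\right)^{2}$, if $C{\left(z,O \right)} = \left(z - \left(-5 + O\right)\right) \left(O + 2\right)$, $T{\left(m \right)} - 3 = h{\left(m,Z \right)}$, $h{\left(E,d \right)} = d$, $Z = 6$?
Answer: $1681$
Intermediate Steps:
$T{\left(m \right)} = 9$ ($T{\left(m \right)} = 3 + 6 = 9$)
$C{\left(z,O \right)} = \left(2 + O\right) \left(5 + z - O\right)$ ($C{\left(z,O \right)} = \left(5 + z - O\right) \left(2 + O\right) = \left(2 + O\right) \left(5 + z - O\right)$)
$\left(C{\left(5,2 \right)} + T{\left(6 \right)}\right)^{2} = \left(\left(10 - 2^{2} + 2 \cdot 5 + 3 \cdot 2 + 2 \cdot 5\right) + 9\right)^{2} = \left(\left(10 - 4 + 10 + 6 + 10\right) + 9\right)^{2} = \left(32 + 9\right)^{2} = 41^{2} = 1681$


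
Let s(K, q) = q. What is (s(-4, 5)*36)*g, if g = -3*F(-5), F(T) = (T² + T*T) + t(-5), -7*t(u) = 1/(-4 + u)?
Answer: -189060/7 ≈ -27009.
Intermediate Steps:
t(u) = -1/(7*(-4 + u))
F(T) = 1/63 + 2*T² (F(T) = (T² + T*T) - 1/(-28 + 7*(-5)) = (T² + T²) - 1/(-28 - 35) = 2*T² - 1/(-63) = 2*T² - 1*(-1/63) = 2*T² + 1/63 = 1/63 + 2*T²)
g = -3151/21 (g = -3*(1/63 + 2*(-5)²) = -3*(1/63 + 2*25) = -3*(1/63 + 50) = -3*3151/63 = -3151/21 ≈ -150.05)
(s(-4, 5)*36)*g = (5*36)*(-3151/21) = 180*(-3151/21) = -189060/7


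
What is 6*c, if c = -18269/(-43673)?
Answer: 109614/43673 ≈ 2.5099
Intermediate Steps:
c = 18269/43673 (c = -18269*(-1/43673) = 18269/43673 ≈ 0.41831)
6*c = 6*(18269/43673) = 109614/43673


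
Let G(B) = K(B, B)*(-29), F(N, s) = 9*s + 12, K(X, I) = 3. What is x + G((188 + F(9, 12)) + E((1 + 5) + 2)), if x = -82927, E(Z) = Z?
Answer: -83014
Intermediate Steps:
F(N, s) = 12 + 9*s
G(B) = -87 (G(B) = 3*(-29) = -87)
x + G((188 + F(9, 12)) + E((1 + 5) + 2)) = -82927 - 87 = -83014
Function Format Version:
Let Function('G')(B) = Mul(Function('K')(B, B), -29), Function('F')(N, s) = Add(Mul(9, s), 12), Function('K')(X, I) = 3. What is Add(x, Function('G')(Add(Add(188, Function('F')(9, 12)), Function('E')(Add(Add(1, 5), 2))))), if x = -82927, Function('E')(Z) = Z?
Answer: -83014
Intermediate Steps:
Function('F')(N, s) = Add(12, Mul(9, s))
Function('G')(B) = -87 (Function('G')(B) = Mul(3, -29) = -87)
Add(x, Function('G')(Add(Add(188, Function('F')(9, 12)), Function('E')(Add(Add(1, 5), 2))))) = Add(-82927, -87) = -83014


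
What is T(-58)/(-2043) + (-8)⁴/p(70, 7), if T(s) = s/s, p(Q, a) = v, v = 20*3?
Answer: 697339/10215 ≈ 68.266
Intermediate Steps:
v = 60
p(Q, a) = 60
T(s) = 1
T(-58)/(-2043) + (-8)⁴/p(70, 7) = 1/(-2043) + (-8)⁴/60 = 1*(-1/2043) + 4096*(1/60) = -1/2043 + 1024/15 = 697339/10215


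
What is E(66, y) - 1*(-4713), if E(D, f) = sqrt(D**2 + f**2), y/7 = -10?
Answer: 4713 + 2*sqrt(2314) ≈ 4809.2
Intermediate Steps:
y = -70 (y = 7*(-10) = -70)
E(66, y) - 1*(-4713) = sqrt(66**2 + (-70)**2) - 1*(-4713) = sqrt(4356 + 4900) + 4713 = sqrt(9256) + 4713 = 2*sqrt(2314) + 4713 = 4713 + 2*sqrt(2314)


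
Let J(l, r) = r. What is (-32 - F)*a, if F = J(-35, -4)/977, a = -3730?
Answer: 116599800/977 ≈ 1.1934e+5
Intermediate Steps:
F = -4/977 ≈ -0.0040942
(-32 - F)*a = (-32 - 1*(-4/977))*(-3730) = (-32 + 4/977)*(-3730) = -31260/977*(-3730) = 116599800/977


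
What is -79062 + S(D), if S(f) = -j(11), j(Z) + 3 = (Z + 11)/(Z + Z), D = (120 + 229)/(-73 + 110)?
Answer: -79060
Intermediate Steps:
D = 349/37 ≈ 9.4324
j(Z) = -3 + (11 + Z)/(2*Z) (j(Z) = -3 + (Z + 11)/(Z + Z) = -3 + (11 + Z)/((2*Z)) = -3 + (11 + Z)*(1/(2*Z)) = -3 + (11 + Z)/(2*Z))
S(f) = 2 (S(f) = -(11 - 5*11)/(2*11) = -(11 - 55)/(2*11) = -(-44)/(2*11) = -1*(-2) = 2)
-79062 + S(D) = -79062 + 2 = -79060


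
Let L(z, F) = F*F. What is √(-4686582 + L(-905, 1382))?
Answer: I*√2776658 ≈ 1666.3*I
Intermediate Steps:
L(z, F) = F²
√(-4686582 + L(-905, 1382)) = √(-4686582 + 1382²) = √(-4686582 + 1909924) = √(-2776658) = I*√2776658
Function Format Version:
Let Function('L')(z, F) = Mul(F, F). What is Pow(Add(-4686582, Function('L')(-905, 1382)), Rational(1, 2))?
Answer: Mul(I, Pow(2776658, Rational(1, 2))) ≈ Mul(1666.3, I)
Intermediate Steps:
Function('L')(z, F) = Pow(F, 2)
Pow(Add(-4686582, Function('L')(-905, 1382)), Rational(1, 2)) = Pow(Add(-4686582, Pow(1382, 2)), Rational(1, 2)) = Pow(Add(-4686582, 1909924), Rational(1, 2)) = Pow(-2776658, Rational(1, 2)) = Mul(I, Pow(2776658, Rational(1, 2)))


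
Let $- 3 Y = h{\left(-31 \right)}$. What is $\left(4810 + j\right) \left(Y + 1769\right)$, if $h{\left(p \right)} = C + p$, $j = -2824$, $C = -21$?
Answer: $3547658$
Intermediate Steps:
$h{\left(p \right)} = -21 + p$
$Y = \frac{52}{3}$ ($Y = - \frac{-21 - 31}{3} = \left(- \frac{1}{3}\right) \left(-52\right) = \frac{52}{3} \approx 17.333$)
$\left(4810 + j\right) \left(Y + 1769\right) = \left(4810 - 2824\right) \left(\frac{52}{3} + 1769\right) = 1986 \cdot \frac{5359}{3} = 3547658$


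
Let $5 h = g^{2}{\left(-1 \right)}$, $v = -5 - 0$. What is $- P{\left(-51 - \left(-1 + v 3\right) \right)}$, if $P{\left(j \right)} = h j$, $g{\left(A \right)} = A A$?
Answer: $7$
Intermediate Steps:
$g{\left(A \right)} = A^{2}$
$v = -5$ ($v = -5 + 0 = -5$)
$h = \frac{1}{5}$ ($h = \frac{\left(\left(-1\right)^{2}\right)^{2}}{5} = \frac{1^{2}}{5} = \frac{1}{5} \cdot 1 = \frac{1}{5} \approx 0.2$)
$P{\left(j \right)} = \frac{j}{5}$
$- P{\left(-51 - \left(-1 + v 3\right) \right)} = - \frac{-51 - \left(-1 - 15\right)}{5} = - \frac{-51 - -16}{5} = - \frac{-51 + 16}{5} = - \frac{-35}{5} = \left(-1\right) \left(-7\right) = 7$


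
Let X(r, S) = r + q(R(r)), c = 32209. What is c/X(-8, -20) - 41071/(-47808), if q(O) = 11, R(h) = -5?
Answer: 513323695/47808 ≈ 10737.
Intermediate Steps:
X(r, S) = 11 + r (X(r, S) = r + 11 = 11 + r)
c/X(-8, -20) - 41071/(-47808) = 32209/(11 - 8) - 41071/(-47808) = 32209/3 - 41071*(-1/47808) = 32209*(1/3) + 41071/47808 = 32209/3 + 41071/47808 = 513323695/47808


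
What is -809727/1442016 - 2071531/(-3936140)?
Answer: -16668165607/472998071520 ≈ -0.035239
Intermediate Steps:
-809727/1442016 - 2071531/(-3936140) = -809727*1/1442016 - 2071531*(-1/3936140) = -269909/480672 + 2071531/3936140 = -16668165607/472998071520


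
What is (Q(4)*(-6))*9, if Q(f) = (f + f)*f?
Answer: -1728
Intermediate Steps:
Q(f) = 2*f² (Q(f) = (2*f)*f = 2*f²)
(Q(4)*(-6))*9 = ((2*4²)*(-6))*9 = ((2*16)*(-6))*9 = (32*(-6))*9 = -192*9 = -1728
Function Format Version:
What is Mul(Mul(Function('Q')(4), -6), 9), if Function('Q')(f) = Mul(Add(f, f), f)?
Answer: -1728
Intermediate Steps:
Function('Q')(f) = Mul(2, Pow(f, 2)) (Function('Q')(f) = Mul(Mul(2, f), f) = Mul(2, Pow(f, 2)))
Mul(Mul(Function('Q')(4), -6), 9) = Mul(Mul(Mul(2, Pow(4, 2)), -6), 9) = Mul(Mul(Mul(2, 16), -6), 9) = Mul(Mul(32, -6), 9) = Mul(-192, 9) = -1728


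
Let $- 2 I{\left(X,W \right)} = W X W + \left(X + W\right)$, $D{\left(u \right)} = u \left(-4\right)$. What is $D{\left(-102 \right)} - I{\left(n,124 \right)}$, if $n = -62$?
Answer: $-476217$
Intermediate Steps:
$D{\left(u \right)} = - 4 u$
$I{\left(X,W \right)} = - \frac{W}{2} - \frac{X}{2} - \frac{X W^{2}}{2}$ ($I{\left(X,W \right)} = - \frac{W X W + \left(X + W\right)}{2} = - \frac{X W^{2} + \left(W + X\right)}{2} = - \frac{W + X + X W^{2}}{2} = - \frac{W}{2} - \frac{X}{2} - \frac{X W^{2}}{2}$)
$D{\left(-102 \right)} - I{\left(n,124 \right)} = \left(-4\right) \left(-102\right) - \left(\left(- \frac{1}{2}\right) 124 - -31 - - 31 \cdot 124^{2}\right) = 408 - \left(-62 + 31 - \left(-31\right) 15376\right) = 408 - \left(-62 + 31 + 476656\right) = 408 - 476625 = -476217$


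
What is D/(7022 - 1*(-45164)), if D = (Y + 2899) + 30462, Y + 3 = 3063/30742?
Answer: 1025494699/1604302012 ≈ 0.63922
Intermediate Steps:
Y = -89163/30742 (Y = -3 + 3063/30742 = -89163/30742 ≈ -2.9004)
D = 1025494699/30742 (D = (-89163/30742 + 2899) + 30462 = 89031895/30742 + 30462 = 1025494699/30742 ≈ 33358.)
D/(7022 - 1*(-45164)) = 1025494699/(30742*(7022 - 1*(-45164))) = 1025494699/(30742*(7022 + 45164)) = (1025494699/30742)/52186 = (1025494699/30742)*(1/52186) = 1025494699/1604302012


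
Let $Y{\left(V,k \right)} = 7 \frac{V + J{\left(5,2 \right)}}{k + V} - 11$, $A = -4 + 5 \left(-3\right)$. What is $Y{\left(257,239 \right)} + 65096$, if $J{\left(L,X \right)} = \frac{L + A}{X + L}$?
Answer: $\frac{32283945}{496} \approx 65089.0$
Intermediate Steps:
$A = -19$ ($A = -4 - 15 = -19$)
$J{\left(L,X \right)} = \frac{-19 + L}{L + X}$ ($J{\left(L,X \right)} = \frac{L - 19}{X + L} = \frac{-19 + L}{L + X}$)
$Y{\left(V,k \right)} = -11 + \frac{7 \left(-2 + V\right)}{V + k}$ ($Y{\left(V,k \right)} = 7 \frac{V + \frac{-19 + 5}{5 + 2}}{k + V} - 11 = 7 \frac{V + \frac{1}{7} \left(-14\right)}{V + k} - 11 = 7 \frac{V - 2}{V + k} - 11 = 7 \frac{-2 + V}{V + k} - 11 = \frac{7 \left(-2 + V\right)}{V + k} - 11 = -11 + \frac{7 \left(-2 + V\right)}{V + k}$)
$Y{\left(257,239 \right)} + 65096 = \frac{-14 - 2629 - 1028}{257 + 239} + 65096 = \frac{-14 - 2629 - 1028}{496} + 65096 = \frac{1}{496} \left(-3671\right) + 65096 = - \frac{3671}{496} + 65096 = \frac{32283945}{496}$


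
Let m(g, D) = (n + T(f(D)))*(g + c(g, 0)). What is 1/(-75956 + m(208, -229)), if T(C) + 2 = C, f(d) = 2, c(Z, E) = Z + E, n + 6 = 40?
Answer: -1/61812 ≈ -1.6178e-5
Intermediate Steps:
n = 34 (n = -6 + 40 = 34)
c(Z, E) = E + Z
T(C) = -2 + C
m(g, D) = 68*g (m(g, D) = (34 + (-2 + 2))*(g + (0 + g)) = (34 + 0)*(g + g) = 34*(2*g) = 68*g)
1/(-75956 + m(208, -229)) = 1/(-75956 + 68*208) = 1/(-75956 + 14144) = 1/(-61812) = -1/61812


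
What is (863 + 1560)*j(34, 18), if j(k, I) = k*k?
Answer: 2800988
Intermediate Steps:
j(k, I) = k**2
(863 + 1560)*j(34, 18) = (863 + 1560)*34**2 = 2423*1156 = 2800988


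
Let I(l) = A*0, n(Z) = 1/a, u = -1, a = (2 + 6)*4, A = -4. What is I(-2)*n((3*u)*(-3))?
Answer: 0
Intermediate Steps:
a = 32 (a = 8*4 = 32)
n(Z) = 1/32
I(l) = 0 (I(l) = -4*0 = 0)
I(-2)*n((3*u)*(-3)) = 0*(1/32) = 0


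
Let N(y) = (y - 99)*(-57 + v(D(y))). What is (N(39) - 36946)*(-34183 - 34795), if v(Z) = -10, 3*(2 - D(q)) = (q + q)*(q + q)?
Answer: 2271169628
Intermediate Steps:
D(q) = 2 - 4*q**2/3 (D(q) = 2 - (q + q)*(q + q)/3 = 2 - 2*q*2*q/3 = 2 - 4*q**2/3)
N(y) = 6633 - 67*y (N(y) = (y - 99)*(-57 - 10) = (-99 + y)*(-67) = 6633 - 67*y)
(N(39) - 36946)*(-34183 - 34795) = ((6633 - 67*39) - 36946)*(-34183 - 34795) = ((6633 - 2613) - 36946)*(-68978) = (4020 - 36946)*(-68978) = -32926*(-68978) = 2271169628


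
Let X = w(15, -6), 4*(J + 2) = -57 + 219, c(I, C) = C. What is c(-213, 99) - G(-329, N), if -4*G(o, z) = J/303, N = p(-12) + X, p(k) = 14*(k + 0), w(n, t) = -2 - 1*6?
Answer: 240053/2424 ≈ 99.032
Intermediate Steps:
J = 77/2 (J = -2 + (-57 + 219)/4 = -2 + (¼)*162 = -2 + 81/2 = 77/2 ≈ 38.500)
w(n, t) = -8 (w(n, t) = -2 - 6 = -8)
p(k) = 14*k
X = -8
N = -176 (N = 14*(-12) - 8 = -168 - 8 = -176)
G(o, z) = -77/2424 (G(o, z) = -77/(8*303) = -¼*77/606 = -77/2424)
c(-213, 99) - G(-329, N) = 99 - 1*(-77/2424) = 99 + 77/2424 = 240053/2424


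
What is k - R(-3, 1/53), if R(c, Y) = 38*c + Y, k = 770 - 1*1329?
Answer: -23586/53 ≈ -445.02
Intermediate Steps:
k = -559 (k = 770 - 1329 = -559)
R(c, Y) = Y + 38*c
k - R(-3, 1/53) = -559 - (1/53 + 38*(-3)) = -559 - (1/53 - 114) = -559 - 1*(-6041/53) = -559 + 6041/53 = -23586/53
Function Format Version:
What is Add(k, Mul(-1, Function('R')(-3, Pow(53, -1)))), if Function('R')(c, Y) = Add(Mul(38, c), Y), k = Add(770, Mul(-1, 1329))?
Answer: Rational(-23586, 53) ≈ -445.02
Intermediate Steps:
k = -559 (k = Add(770, -1329) = -559)
Function('R')(c, Y) = Add(Y, Mul(38, c))
Add(k, Mul(-1, Function('R')(-3, Pow(53, -1)))) = Add(-559, Mul(-1, Add(Pow(53, -1), Mul(38, -3)))) = Add(-559, Mul(-1, Add(Rational(1, 53), -114))) = Add(-559, Mul(-1, Rational(-6041, 53))) = Add(-559, Rational(6041, 53)) = Rational(-23586, 53)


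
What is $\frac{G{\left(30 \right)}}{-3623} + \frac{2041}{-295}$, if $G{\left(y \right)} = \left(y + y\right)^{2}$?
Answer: $- \frac{8456543}{1068785} \approx -7.9123$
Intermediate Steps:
$G{\left(y \right)} = 4 y^{2}$ ($G{\left(y \right)} = \left(2 y\right)^{2} = 4 y^{2}$)
$\frac{G{\left(30 \right)}}{-3623} + \frac{2041}{-295} = \frac{4 \cdot 30^{2}}{-3623} + \frac{2041}{-295} = 4 \cdot 900 \left(- \frac{1}{3623}\right) + 2041 \left(- \frac{1}{295}\right) = 3600 \left(- \frac{1}{3623}\right) - \frac{2041}{295} = - \frac{3600}{3623} - \frac{2041}{295} = - \frac{8456543}{1068785}$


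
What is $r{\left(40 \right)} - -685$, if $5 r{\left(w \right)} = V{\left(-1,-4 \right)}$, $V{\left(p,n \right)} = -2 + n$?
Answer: $\frac{3419}{5} \approx 683.8$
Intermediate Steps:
$r{\left(w \right)} = - \frac{6}{5}$ ($r{\left(w \right)} = \frac{-2 - 4}{5} = \frac{1}{5} \left(-6\right) = - \frac{6}{5}$)
$r{\left(40 \right)} - -685 = - \frac{6}{5} - -685 = - \frac{6}{5} + 685 = \frac{3419}{5}$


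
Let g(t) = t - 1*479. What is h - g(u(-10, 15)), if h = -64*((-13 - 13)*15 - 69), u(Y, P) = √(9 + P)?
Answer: 29855 - 2*√6 ≈ 29850.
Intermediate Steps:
g(t) = -479 + t (g(t) = t - 479 = -479 + t)
h = 29376 (h = -64*(-26*15 - 69) = -64*(-390 - 69) = -64*(-459) = 29376)
h - g(u(-10, 15)) = 29376 - (-479 + √(9 + 15)) = 29376 - (-479 + √24) = 29376 - (-479 + 2*√6) = 29376 + (479 - 2*√6) = 29855 - 2*√6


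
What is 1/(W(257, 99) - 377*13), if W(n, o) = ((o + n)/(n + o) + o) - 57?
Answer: -1/4858 ≈ -0.00020585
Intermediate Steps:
W(n, o) = -56 + o (W(n, o) = ((n + o)/(n + o) + o) - 57 = (1 + o) - 57 = -56 + o)
1/(W(257, 99) - 377*13) = 1/((-56 + 99) - 377*13) = 1/(43 - 4901) = 1/(-4858) = -1/4858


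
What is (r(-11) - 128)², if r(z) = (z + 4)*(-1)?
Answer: 14641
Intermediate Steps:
r(z) = -4 - z (r(z) = (4 + z)*(-1) = -4 - z)
(r(-11) - 128)² = ((-4 - 1*(-11)) - 128)² = ((-4 + 11) - 128)² = (7 - 128)² = (-121)² = 14641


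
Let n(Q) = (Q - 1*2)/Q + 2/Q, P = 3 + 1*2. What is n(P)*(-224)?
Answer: -224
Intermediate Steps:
P = 5 (P = 3 + 2 = 5)
n(Q) = 2/Q + (-2 + Q)/Q (n(Q) = (Q - 2)/Q + 2/Q = (-2 + Q)/Q + 2/Q = 2/Q + (-2 + Q)/Q)
n(P)*(-224) = 1*(-224) = -224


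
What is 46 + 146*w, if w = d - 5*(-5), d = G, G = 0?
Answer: 3696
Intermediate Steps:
d = 0
w = 25 (w = 0 - 5*(-5) = 0 + 25 = 25)
46 + 146*w = 46 + 146*25 = 46 + 3650 = 3696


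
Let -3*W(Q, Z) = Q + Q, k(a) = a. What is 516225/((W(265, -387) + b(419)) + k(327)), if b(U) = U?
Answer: 1548675/1708 ≈ 906.72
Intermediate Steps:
W(Q, Z) = -2*Q/3 (W(Q, Z) = -(Q + Q)/3 = -2*Q/3)
516225/((W(265, -387) + b(419)) + k(327)) = 516225/((-⅔*265 + 419) + 327) = 516225/((-530/3 + 419) + 327) = 516225/(727/3 + 327) = 516225/(1708/3) = 516225*(3/1708) = 1548675/1708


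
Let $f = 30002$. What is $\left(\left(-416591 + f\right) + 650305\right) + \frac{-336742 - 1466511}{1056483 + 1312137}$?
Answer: $\frac{624641188667}{2368620} \approx 2.6372 \cdot 10^{5}$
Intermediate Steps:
$\left(\left(-416591 + f\right) + 650305\right) + \frac{-336742 - 1466511}{1056483 + 1312137} = \left(\left(-416591 + 30002\right) + 650305\right) + \frac{-336742 - 1466511}{1056483 + 1312137} = \left(-386589 + 650305\right) - \frac{1803253}{2368620} = 263716 - \frac{1803253}{2368620} = \frac{624641188667}{2368620}$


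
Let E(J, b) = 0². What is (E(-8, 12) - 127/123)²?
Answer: 16129/15129 ≈ 1.0661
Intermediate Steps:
E(J, b) = 0
(E(-8, 12) - 127/123)² = (0 - 127/123)² = (-127/123)² = 16129/15129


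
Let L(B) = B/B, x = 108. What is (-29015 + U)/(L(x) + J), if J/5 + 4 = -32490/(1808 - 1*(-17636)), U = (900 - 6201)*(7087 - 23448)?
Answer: -842903680412/265943 ≈ -3.1695e+6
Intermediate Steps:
U = 86729661 (U = -5301*(-16361) = 86729661)
J = -275665/9722 (J = -20 + 5*(-32490/(1808 - 1*(-17636))) = -20 + 5*(-32490/(1808 + 17636)) = -20 + 5*(-32490/19444) = -20 + 5*(-32490*1/19444) = -20 + 5*(-16245/9722) = -20 - 81225/9722 = -275665/9722 ≈ -28.355)
L(B) = 1
(-29015 + U)/(L(x) + J) = (-29015 + 86729661)/(1 - 275665/9722) = 86700646/(-265943/9722) = 86700646*(-9722/265943) = -842903680412/265943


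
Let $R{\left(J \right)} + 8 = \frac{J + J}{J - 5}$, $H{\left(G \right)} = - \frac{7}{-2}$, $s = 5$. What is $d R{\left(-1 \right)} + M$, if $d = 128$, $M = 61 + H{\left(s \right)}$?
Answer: $- \frac{5501}{6} \approx -916.83$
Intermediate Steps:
$H{\left(G \right)} = \frac{7}{2}$ ($H{\left(G \right)} = \left(-7\right) \left(- \frac{1}{2}\right) = \frac{7}{2}$)
$M = \frac{129}{2}$ ($M = 61 + \frac{7}{2} = \frac{129}{2} \approx 64.5$)
$R{\left(J \right)} = -8 + \frac{2 J}{-5 + J}$ ($R{\left(J \right)} = -8 + \frac{J + J}{J - 5} = -8 + \frac{2 J}{-5 + J}$)
$d R{\left(-1 \right)} + M = 128 \frac{2 \left(20 - -3\right)}{-5 - 1} + \frac{129}{2} = 128 \frac{2 \left(20 + 3\right)}{-6} + \frac{129}{2} = 128 \cdot 2 \left(- \frac{1}{6}\right) 23 + \frac{129}{2} = 128 \left(- \frac{23}{3}\right) + \frac{129}{2} = - \frac{2944}{3} + \frac{129}{2} = - \frac{5501}{6}$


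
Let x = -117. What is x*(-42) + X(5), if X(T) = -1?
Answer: 4913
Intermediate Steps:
x*(-42) + X(5) = -117*(-42) - 1 = 4914 - 1 = 4913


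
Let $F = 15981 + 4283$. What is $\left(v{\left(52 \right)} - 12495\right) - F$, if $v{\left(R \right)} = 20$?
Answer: $-32739$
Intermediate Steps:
$F = 20264$
$\left(v{\left(52 \right)} - 12495\right) - F = \left(20 - 12495\right) - 20264 = -12475 - 20264 = -32739$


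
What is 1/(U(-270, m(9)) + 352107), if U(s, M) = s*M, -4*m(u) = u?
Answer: 2/705429 ≈ 2.8352e-6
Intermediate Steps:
m(u) = -u/4
U(s, M) = M*s
1/(U(-270, m(9)) + 352107) = 1/(-¼*9*(-270) + 352107) = 1/(-9/4*(-270) + 352107) = 1/(1215/2 + 352107) = 1/(705429/2) = 2/705429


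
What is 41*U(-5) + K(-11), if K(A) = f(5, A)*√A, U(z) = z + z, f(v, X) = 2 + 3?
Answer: -410 + 5*I*√11 ≈ -410.0 + 16.583*I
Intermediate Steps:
f(v, X) = 5
U(z) = 2*z
K(A) = 5*√A
41*U(-5) + K(-11) = 41*(2*(-5)) + 5*√(-11) = 41*(-10) + 5*(I*√11) = -410 + 5*I*√11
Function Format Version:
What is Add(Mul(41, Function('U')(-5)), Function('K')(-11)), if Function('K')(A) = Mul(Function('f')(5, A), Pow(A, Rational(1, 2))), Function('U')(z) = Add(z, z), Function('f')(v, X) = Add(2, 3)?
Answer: Add(-410, Mul(5, I, Pow(11, Rational(1, 2)))) ≈ Add(-410.00, Mul(16.583, I))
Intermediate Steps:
Function('f')(v, X) = 5
Function('U')(z) = Mul(2, z)
Function('K')(A) = Mul(5, Pow(A, Rational(1, 2)))
Add(Mul(41, Function('U')(-5)), Function('K')(-11)) = Add(Mul(41, Mul(2, -5)), Mul(5, Pow(-11, Rational(1, 2)))) = Add(Mul(41, -10), Mul(5, Mul(I, Pow(11, Rational(1, 2))))) = Add(-410, Mul(5, I, Pow(11, Rational(1, 2))))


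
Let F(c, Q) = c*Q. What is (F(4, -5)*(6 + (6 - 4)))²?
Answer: 25600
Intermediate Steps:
F(c, Q) = Q*c
(F(4, -5)*(6 + (6 - 4)))² = ((-5*4)*(6 + (6 - 4)))² = (-20*(6 + 2))² = (-20*8)² = (-160)² = 25600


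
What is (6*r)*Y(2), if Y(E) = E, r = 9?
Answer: 108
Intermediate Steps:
(6*r)*Y(2) = (6*9)*2 = 54*2 = 108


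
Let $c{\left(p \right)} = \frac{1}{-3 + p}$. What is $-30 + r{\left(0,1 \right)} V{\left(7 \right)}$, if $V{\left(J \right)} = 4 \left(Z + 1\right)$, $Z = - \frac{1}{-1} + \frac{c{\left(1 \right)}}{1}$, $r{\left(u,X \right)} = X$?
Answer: $-24$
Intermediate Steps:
$Z = \frac{1}{2}$ ($Z = - \frac{1}{-1} + \frac{1}{\left(-3 + 1\right) 1} = \left(-1\right) \left(-1\right) + \frac{1}{-2} \cdot 1 = 1 - \frac{1}{2} = \frac{1}{2} \approx 0.5$)
$V{\left(J \right)} = 6$ ($V{\left(J \right)} = 4 \left(\frac{1}{2} + 1\right) = 4 \cdot \frac{3}{2} = 6$)
$-30 + r{\left(0,1 \right)} V{\left(7 \right)} = -30 + 1 \cdot 6 = -30 + 6 = -24$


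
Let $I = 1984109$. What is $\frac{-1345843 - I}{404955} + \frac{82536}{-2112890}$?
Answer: $- \frac{235641521572}{28520845665} \approx -8.2621$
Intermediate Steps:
$\frac{-1345843 - I}{404955} + \frac{82536}{-2112890} = \frac{-1345843 - 1984109}{404955} + \frac{82536}{-2112890} = \left(-1345843 - 1984109\right) \frac{1}{404955} + 82536 \left(- \frac{1}{2112890}\right) = \left(-3329952\right) \frac{1}{404955} - \frac{41268}{1056445} = - \frac{1109984}{134985} - \frac{41268}{1056445} = - \frac{235641521572}{28520845665}$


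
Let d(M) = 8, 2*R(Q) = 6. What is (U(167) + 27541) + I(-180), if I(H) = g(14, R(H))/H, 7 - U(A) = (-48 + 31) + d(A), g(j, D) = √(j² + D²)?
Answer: 27557 - √205/180 ≈ 27557.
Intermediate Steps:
R(Q) = 3 (R(Q) = (½)*6 = 3)
g(j, D) = √(D² + j²)
U(A) = 16 (U(A) = 7 - ((-48 + 31) + 8) = 7 - (-17 + 8) = 7 - 1*(-9) = 7 + 9 = 16)
I(H) = √205/H (I(H) = √(3² + 14²)/H = √(9 + 196)/H = √205/H)
(U(167) + 27541) + I(-180) = (16 + 27541) + √205/(-180) = 27557 + √205*(-1/180) = 27557 - √205/180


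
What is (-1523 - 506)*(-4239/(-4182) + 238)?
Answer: -676032365/1394 ≈ -4.8496e+5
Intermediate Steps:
(-1523 - 506)*(-4239/(-4182) + 238) = -2029*(-4239*(-1/4182) + 238) = -2029*(1413/1394 + 238) = -2029*333185/1394 = -676032365/1394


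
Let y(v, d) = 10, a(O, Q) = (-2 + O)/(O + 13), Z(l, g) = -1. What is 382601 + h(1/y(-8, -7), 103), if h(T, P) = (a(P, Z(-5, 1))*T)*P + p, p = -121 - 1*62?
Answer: 443615283/1160 ≈ 3.8243e+5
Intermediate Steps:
p = -183 (p = -121 - 62 = -183)
a(O, Q) = (-2 + O)/(13 + O)
h(T, P) = -183 + P*T*(-2 + P)/(13 + P) (h(T, P) = (((-2 + P)/(13 + P))*T)*P - 183 = (T*(-2 + P)/(13 + P))*P - 183 = P*T*(-2 + P)/(13 + P) - 183 = -183 + P*T*(-2 + P)/(13 + P))
382601 + h(1/y(-8, -7), 103) = 382601 + (-2379 - 183*103 + 103*(-2 + 103)/10)/(13 + 103) = 382601 + (-2379 - 18849 + 103*(⅒)*101)/116 = 382601 + (-2379 - 18849 + 10403/10)/116 = 382601 + (1/116)*(-201877/10) = 382601 - 201877/1160 = 443615283/1160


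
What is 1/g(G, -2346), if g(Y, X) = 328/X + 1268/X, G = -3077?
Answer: -391/266 ≈ -1.4699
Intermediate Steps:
g(Y, X) = 1596/X
1/g(G, -2346) = 1/(1596/(-2346)) = 1/(1596*(-1/2346)) = 1/(-266/391) = -391/266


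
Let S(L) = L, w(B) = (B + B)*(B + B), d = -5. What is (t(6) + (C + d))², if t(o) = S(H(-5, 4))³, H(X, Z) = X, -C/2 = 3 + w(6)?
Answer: 179776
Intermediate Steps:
w(B) = 4*B² (w(B) = (2*B)*(2*B) = 4*B²)
C = -294 (C = -2*(3 + 4*6²) = -2*(3 + 4*36) = -2*(3 + 144) = -2*147 = -294)
t(o) = -125 (t(o) = (-5)³ = -125)
(t(6) + (C + d))² = (-125 + (-294 - 5))² = (-125 - 299)² = (-424)² = 179776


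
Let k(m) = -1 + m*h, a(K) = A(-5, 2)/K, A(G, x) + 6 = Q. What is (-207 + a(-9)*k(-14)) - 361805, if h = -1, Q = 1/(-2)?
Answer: -6516047/18 ≈ -3.6200e+5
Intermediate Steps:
Q = -½ ≈ -0.50000
A(G, x) = -13/2 (A(G, x) = -6 - ½ = -13/2)
a(K) = -13/(2*K)
k(m) = -1 - m (k(m) = -1 + m*(-1) = -1 - m)
(-207 + a(-9)*k(-14)) - 361805 = (-207 + (-13/2/(-9))*(-1 - 1*(-14))) - 361805 = (-207 + (-13/2*(-⅑))*(-1 + 14)) - 361805 = (-207 + (13/18)*13) - 361805 = (-207 + 169/18) - 361805 = -3557/18 - 361805 = -6516047/18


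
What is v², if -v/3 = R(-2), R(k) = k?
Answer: 36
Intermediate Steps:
v = 6 (v = -3*(-2) = 6)
v² = 6² = 36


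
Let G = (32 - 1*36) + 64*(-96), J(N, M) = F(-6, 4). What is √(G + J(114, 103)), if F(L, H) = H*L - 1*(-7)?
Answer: 3*I*√685 ≈ 78.518*I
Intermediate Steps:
F(L, H) = 7 + H*L (F(L, H) = H*L + 7 = 7 + H*L)
J(N, M) = -17 (J(N, M) = 7 + 4*(-6) = 7 - 24 = -17)
G = -6148 (G = (32 - 36) - 6144 = -4 - 6144 = -6148)
√(G + J(114, 103)) = √(-6148 - 17) = √(-6165) = 3*I*√685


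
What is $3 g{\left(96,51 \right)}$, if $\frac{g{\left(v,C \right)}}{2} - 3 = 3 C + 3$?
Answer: $954$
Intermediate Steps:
$g{\left(v,C \right)} = 12 + 6 C$ ($g{\left(v,C \right)} = 6 + 2 \left(3 C + 3\right) = 6 + 2 \left(3 + 3 C\right) = 6 + \left(6 + 6 C\right) = 12 + 6 C$)
$3 g{\left(96,51 \right)} = 3 \left(12 + 6 \cdot 51\right) = 3 \left(12 + 306\right) = 3 \cdot 318 = 954$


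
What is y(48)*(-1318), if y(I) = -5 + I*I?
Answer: -3030082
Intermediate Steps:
y(I) = -5 + I**2
y(48)*(-1318) = (-5 + 48**2)*(-1318) = (-5 + 2304)*(-1318) = 2299*(-1318) = -3030082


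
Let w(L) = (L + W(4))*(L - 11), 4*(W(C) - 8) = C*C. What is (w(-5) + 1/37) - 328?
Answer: -16279/37 ≈ -439.97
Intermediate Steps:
W(C) = 8 + C**2/4 (W(C) = 8 + (C*C)/4 = 8 + C**2/4)
w(L) = (-11 + L)*(12 + L) (w(L) = (L + (8 + (1/4)*4**2))*(L - 11) = (L + (8 + (1/4)*16))*(-11 + L) = (L + (8 + 4))*(-11 + L) = (L + 12)*(-11 + L) = (12 + L)*(-11 + L) = (-11 + L)*(12 + L))
(w(-5) + 1/37) - 328 = ((-132 - 5 + (-5)**2) + 1/37) - 328 = ((-132 - 5 + 25) + 1/37) - 328 = (-112 + 1/37) - 328 = -4143/37 - 328 = -16279/37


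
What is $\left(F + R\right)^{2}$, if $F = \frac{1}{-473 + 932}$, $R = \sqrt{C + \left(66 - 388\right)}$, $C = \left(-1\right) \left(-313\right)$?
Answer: $- \frac{1896128}{210681} + \frac{2 i}{153} \approx -9.0 + 0.013072 i$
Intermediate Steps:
$C = 313$
$R = 3 i$ ($R = \sqrt{313 + \left(66 - 388\right)} = \sqrt{313 - 322} = \sqrt{-9} = 3 i \approx 3.0 i$)
$F = \frac{1}{459} \approx 0.0021787$
$\left(F + R\right)^{2} = \left(\frac{1}{459} + 3 i\right)^{2}$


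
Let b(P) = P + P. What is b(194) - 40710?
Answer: -40322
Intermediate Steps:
b(P) = 2*P
b(194) - 40710 = 2*194 - 40710 = 388 - 40710 = -40322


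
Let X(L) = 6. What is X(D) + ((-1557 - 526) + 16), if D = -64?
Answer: -2061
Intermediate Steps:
X(D) + ((-1557 - 526) + 16) = 6 + ((-1557 - 526) + 16) = 6 + (-2083 + 16) = 6 - 2067 = -2061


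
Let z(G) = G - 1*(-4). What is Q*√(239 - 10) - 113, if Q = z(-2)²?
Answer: -113 + 4*√229 ≈ -52.469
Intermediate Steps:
z(G) = 4 + G (z(G) = G + 4 = 4 + G)
Q = 4 (Q = (4 - 2)² = 2² = 4)
Q*√(239 - 10) - 113 = 4*√(239 - 10) - 113 = 4*√229 - 113 = -113 + 4*√229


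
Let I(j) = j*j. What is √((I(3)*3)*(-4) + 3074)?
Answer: √2966 ≈ 54.461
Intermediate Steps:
I(j) = j²
√((I(3)*3)*(-4) + 3074) = √((3²*3)*(-4) + 3074) = √((9*3)*(-4) + 3074) = √(27*(-4) + 3074) = √(-108 + 3074) = √2966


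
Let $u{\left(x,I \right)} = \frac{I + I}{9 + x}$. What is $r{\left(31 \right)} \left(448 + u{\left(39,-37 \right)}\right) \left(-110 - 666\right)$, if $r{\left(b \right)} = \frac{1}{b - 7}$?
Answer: $- \frac{1039355}{72} \approx -14435.0$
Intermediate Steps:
$u{\left(x,I \right)} = \frac{2 I}{9 + x}$
$r{\left(b \right)} = \frac{1}{-7 + b}$
$r{\left(31 \right)} \left(448 + u{\left(39,-37 \right)}\right) \left(-110 - 666\right) = \frac{\left(448 + 2 \left(-37\right) \frac{1}{9 + 39}\right) \left(-110 - 666\right)}{-7 + 31} = \frac{\left(448 + 2 \left(-37\right) \frac{1}{48}\right) \left(-776\right)}{24} = \frac{\left(448 - \frac{37}{24}\right) \left(-776\right)}{24} = \frac{\frac{10715}{24} \left(-776\right)}{24} = \frac{1}{24} \left(- \frac{1039355}{3}\right) = - \frac{1039355}{72}$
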